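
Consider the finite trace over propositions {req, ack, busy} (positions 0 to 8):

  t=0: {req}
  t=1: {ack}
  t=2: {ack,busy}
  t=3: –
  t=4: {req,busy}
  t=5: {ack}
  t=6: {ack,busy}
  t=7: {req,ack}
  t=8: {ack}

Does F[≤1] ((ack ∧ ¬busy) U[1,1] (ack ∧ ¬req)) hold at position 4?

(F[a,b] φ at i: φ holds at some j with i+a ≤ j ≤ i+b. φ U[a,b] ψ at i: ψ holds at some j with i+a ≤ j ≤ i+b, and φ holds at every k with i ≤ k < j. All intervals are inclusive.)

True

Check ((ack ∧ ¬busy) U[1,1] (ack ∧ ¬req)) at each j in [4,5]:
  j=4: fails
  j=5: holds
Found at j=5 → formula holds.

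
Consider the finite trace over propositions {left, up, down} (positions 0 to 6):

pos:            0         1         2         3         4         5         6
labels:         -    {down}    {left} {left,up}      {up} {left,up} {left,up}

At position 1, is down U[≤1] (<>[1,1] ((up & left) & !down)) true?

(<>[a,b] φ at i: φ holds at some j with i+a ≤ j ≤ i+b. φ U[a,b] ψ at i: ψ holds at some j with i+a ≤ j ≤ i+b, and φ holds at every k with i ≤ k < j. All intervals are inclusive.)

Holds

Need some j in [1,2] with <>[1,1] ((up & left) & !down), and down at every k in [1,j-1].
  j=1: <>[1,1] ((up & left) & !down) — fails (none in [2,2]).
  j=2: <>[1,1] ((up & left) & !down) holds; down holds at every k in [1,1] → satisfied.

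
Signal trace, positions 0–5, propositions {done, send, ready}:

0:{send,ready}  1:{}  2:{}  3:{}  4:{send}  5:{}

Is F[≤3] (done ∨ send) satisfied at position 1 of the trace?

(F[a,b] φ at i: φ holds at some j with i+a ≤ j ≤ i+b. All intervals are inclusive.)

Check (done ∨ send) at each j in [1,4]:
  j=1: false
  j=2: false
  j=3: false
  j=4: true
Found at j=4 → formula holds.

Holds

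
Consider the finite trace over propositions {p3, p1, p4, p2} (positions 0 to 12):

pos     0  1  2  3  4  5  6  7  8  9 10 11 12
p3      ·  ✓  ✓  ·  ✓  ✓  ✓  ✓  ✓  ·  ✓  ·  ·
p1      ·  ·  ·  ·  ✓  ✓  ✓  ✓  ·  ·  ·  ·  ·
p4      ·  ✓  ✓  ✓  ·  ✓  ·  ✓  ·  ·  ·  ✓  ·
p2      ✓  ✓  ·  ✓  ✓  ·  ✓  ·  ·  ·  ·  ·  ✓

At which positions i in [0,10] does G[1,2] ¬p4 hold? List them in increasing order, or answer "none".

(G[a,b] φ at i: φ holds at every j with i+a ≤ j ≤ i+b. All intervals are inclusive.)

Evaluate at each i in [0,10]:
  i=0: ✗ (fails at j=1)
  i=1: ✗ (fails at j=2)
  i=2: ✗ (fails at j=3)
  i=3: ✗ (fails at j=5)
  i=4: ✗ (fails at j=5)
  i=5: ✗ (fails at j=7)
  i=6: ✗ (fails at j=7)
  i=7: ✓ (all of [8,9])
  i=8: ✓ (all of [9,10])
  i=9: ✗ (fails at j=11)
  i=10: ✗ (fails at j=11)

7, 8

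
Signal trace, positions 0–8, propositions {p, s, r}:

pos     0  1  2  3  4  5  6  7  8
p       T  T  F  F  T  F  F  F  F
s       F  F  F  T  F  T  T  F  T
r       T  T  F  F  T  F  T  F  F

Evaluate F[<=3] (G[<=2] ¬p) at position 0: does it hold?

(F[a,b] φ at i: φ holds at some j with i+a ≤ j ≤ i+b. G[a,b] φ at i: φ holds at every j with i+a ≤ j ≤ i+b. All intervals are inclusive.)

Check G[<=2] ¬p at each j in [0,3]:
  j=0: fails at 0
  j=1: fails at 1
  j=2: fails at 4
  j=3: fails at 4
No position in the window satisfies it → formula fails.

False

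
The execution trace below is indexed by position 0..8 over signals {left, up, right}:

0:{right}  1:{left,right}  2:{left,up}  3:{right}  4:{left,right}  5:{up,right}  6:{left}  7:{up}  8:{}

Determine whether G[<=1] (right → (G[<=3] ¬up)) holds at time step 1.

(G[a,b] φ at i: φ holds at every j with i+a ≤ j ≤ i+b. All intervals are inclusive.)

Check (right → (G[<=3] ¬up)) at every j in [1,2]:
  j=1: antecedent true; consequent fails at 2 → ✗
  j=2: antecedent false → ✓
Fails at j=1 → formula fails.

No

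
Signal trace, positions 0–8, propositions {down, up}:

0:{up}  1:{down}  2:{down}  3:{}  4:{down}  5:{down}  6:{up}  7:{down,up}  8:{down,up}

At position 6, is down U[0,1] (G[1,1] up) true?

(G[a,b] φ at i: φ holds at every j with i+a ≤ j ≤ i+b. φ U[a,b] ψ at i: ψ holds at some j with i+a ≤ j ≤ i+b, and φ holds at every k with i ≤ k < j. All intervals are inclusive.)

Holds

Need some j in [6,7] with G[1,1] up, and down at every k in [6,j-1].
  j=6: G[1,1] up holds; no prefix to check → satisfied.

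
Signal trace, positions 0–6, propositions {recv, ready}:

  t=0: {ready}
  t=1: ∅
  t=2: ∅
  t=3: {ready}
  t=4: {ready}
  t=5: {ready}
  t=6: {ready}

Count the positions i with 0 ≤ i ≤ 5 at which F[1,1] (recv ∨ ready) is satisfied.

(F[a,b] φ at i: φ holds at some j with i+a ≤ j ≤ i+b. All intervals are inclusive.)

Evaluate at each i in [0,5]:
  i=0: ✗ (none in [1,1])
  i=1: ✗ (none in [2,2])
  i=2: ✓ (witness j=3)
  i=3: ✓ (witness j=4)
  i=4: ✓ (witness j=5)
  i=5: ✓ (witness j=6)
Positions where it holds: {2, 3, 4, 5} → 4.

4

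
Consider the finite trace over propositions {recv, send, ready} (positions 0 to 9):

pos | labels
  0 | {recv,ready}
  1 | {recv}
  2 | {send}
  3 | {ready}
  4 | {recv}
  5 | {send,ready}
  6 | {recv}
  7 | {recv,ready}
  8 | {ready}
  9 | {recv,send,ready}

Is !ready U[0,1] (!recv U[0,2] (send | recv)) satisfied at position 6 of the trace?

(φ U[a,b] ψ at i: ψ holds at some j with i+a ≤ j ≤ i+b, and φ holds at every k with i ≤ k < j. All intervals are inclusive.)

Need some j in [6,7] with (!recv U[0,2] (send | recv)), and !ready at every k in [6,j-1].
  j=6: (!recv U[0,2] (send | recv)) holds; no prefix to check → satisfied.

Yes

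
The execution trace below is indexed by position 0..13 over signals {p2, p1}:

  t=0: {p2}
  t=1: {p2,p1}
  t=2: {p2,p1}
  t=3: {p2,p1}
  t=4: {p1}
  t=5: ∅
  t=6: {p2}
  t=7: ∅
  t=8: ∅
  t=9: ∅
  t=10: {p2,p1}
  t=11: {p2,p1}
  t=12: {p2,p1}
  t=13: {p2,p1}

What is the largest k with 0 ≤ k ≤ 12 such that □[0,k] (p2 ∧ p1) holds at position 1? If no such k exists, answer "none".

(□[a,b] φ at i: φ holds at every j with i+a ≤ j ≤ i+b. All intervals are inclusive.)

(p2 ∧ p1) must hold from j=1 onward; find where it first fails.
  j=1: holds
  j=2: holds
  j=3: holds
  j=4: fails
Holds on [1,3], so largest k = 2.

2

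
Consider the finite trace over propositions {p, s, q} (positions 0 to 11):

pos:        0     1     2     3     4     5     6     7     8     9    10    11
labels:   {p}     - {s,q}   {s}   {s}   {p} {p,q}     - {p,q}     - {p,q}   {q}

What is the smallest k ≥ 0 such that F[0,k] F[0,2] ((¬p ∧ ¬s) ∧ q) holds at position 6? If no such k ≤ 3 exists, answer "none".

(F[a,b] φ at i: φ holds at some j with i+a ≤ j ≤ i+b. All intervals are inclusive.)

Scan j = 6,7,… for F[0,2] ((¬p ∧ ¬s) ∧ q):
  j=6: fails
  j=7: fails
  j=8: fails
  j=9: holds
First hit at j=9, so smallest k = 9-6 = 3.

3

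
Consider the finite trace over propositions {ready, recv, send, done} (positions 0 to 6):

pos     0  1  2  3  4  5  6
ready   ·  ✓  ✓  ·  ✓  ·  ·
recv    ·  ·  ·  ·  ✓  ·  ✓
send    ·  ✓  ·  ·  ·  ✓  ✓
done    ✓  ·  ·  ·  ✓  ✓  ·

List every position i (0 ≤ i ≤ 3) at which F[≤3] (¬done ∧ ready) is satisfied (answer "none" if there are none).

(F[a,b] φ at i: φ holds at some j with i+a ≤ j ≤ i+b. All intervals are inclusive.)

Evaluate at each i in [0,3]:
  i=0: ✓ (witness j=1)
  i=1: ✓ (witness j=1)
  i=2: ✓ (witness j=2)
  i=3: ✗ (none in [3,6])

0, 1, 2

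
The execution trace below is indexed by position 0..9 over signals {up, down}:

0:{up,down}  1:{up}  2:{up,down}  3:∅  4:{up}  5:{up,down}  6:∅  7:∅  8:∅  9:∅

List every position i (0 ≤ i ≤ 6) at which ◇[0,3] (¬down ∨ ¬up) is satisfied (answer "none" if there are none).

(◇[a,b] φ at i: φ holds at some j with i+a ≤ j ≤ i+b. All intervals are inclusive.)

Evaluate at each i in [0,6]:
  i=0: ✓ (witness j=1)
  i=1: ✓ (witness j=1)
  i=2: ✓ (witness j=3)
  i=3: ✓ (witness j=3)
  i=4: ✓ (witness j=4)
  i=5: ✓ (witness j=6)
  i=6: ✓ (witness j=6)

0, 1, 2, 3, 4, 5, 6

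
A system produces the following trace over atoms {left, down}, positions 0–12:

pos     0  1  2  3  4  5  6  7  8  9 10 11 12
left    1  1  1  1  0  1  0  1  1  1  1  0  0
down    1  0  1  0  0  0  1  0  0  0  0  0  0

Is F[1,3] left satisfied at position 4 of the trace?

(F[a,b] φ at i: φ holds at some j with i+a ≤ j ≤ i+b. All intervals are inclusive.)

Holds

Check left at each j in [5,7]:
  j=5: true
  j=6: false
  j=7: true
Found at j=5 → formula holds.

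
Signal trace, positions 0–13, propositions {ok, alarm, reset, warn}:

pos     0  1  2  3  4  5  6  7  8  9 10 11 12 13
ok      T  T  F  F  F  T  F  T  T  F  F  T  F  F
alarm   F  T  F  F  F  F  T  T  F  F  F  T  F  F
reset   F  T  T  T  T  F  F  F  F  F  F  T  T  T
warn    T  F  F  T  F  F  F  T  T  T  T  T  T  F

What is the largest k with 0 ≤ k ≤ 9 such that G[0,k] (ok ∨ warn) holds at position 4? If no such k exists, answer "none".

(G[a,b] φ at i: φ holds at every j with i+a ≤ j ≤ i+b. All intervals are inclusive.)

none

(ok ∨ warn) must hold from j=4 onward; find where it first fails.
  j=4: fails → no k works.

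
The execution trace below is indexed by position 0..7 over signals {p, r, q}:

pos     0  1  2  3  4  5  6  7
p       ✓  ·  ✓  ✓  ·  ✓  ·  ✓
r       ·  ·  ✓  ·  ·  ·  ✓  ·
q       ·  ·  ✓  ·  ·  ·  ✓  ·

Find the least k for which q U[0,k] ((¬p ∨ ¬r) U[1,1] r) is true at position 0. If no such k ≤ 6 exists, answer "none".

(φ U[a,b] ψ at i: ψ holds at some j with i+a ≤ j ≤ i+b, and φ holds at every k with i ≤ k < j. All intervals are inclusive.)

none

Need earliest j ≥ 0 with ((¬p ∨ ¬r) U[1,1] r), and q at every k in [0,j-1].
  j=0: rhs fails.
  j=1: rhs holds but lhs fails at k=0.
  j=2: rhs fails.
  j=3: rhs fails.
  j=4: rhs fails.
  j=5: rhs holds but lhs fails at k=0.
  j=6: rhs fails.
No witness within the range → none.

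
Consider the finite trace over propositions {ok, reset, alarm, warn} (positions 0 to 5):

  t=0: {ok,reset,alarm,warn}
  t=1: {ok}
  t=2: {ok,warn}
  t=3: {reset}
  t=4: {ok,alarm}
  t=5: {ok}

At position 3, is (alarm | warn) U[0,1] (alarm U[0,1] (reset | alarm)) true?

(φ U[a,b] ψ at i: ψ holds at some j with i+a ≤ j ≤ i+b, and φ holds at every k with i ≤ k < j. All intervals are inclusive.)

Yes

Need some j in [3,4] with (alarm U[0,1] (reset | alarm)), and (alarm | warn) at every k in [3,j-1].
  j=3: (alarm U[0,1] (reset | alarm)) holds; no prefix to check → satisfied.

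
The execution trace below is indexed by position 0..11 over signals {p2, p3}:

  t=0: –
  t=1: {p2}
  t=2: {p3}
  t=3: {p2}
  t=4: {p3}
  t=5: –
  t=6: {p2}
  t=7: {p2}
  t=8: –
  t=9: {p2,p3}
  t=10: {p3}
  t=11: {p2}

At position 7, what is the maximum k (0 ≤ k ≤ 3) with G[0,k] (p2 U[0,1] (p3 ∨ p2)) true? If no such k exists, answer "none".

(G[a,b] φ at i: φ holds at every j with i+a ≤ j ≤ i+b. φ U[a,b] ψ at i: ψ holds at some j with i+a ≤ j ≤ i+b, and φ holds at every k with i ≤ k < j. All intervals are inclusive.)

(p2 U[0,1] (p3 ∨ p2)) must hold from j=7 onward; find where it first fails.
  j=7: holds
  j=8: fails
Holds on [7,7], so largest k = 0.

0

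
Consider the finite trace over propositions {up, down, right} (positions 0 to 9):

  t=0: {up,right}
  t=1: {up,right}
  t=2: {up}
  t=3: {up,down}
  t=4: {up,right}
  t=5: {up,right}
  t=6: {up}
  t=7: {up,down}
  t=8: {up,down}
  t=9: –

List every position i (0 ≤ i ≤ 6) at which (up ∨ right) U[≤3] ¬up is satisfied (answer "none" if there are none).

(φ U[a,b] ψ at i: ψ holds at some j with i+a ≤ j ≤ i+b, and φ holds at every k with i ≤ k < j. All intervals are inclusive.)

Evaluate at each i in [0,6]:
  i=0: ✗ (no rhs in [0,3])
  i=1: ✗ (no rhs in [1,4])
  i=2: ✗ (no rhs in [2,5])
  i=3: ✗ (no rhs in [3,6])
  i=4: ✗ (no rhs in [4,7])
  i=5: ✗ (no rhs in [5,8])
  i=6: ✓ (rhs at j=9; lhs holds on [6,8])

6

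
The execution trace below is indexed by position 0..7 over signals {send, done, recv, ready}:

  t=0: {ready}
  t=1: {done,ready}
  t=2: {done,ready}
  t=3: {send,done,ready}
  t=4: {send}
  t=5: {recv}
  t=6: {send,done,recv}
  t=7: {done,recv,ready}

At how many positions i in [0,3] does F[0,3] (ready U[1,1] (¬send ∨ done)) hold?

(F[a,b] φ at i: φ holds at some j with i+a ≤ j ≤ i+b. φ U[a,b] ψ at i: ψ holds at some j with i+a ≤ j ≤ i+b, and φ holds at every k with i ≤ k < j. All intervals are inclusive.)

Evaluate at each i in [0,3]:
  i=0: ✓ (witness j=0)
  i=1: ✓ (witness j=1)
  i=2: ✓ (witness j=2)
  i=3: ✗ (none in [3,6])
Positions where it holds: {0, 1, 2} → 3.

3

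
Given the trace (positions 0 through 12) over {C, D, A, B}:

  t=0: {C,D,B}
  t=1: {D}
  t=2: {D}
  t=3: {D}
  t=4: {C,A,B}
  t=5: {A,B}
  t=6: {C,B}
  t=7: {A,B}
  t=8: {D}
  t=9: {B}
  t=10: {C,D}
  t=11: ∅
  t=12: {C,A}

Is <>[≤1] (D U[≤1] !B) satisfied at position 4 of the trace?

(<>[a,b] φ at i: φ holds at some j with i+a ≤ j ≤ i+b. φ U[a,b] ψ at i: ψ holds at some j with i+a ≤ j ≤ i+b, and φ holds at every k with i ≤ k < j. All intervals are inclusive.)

No

Check (D U[≤1] !B) at each j in [4,5]:
  j=4: fails
  j=5: fails
No position in the window satisfies it → formula fails.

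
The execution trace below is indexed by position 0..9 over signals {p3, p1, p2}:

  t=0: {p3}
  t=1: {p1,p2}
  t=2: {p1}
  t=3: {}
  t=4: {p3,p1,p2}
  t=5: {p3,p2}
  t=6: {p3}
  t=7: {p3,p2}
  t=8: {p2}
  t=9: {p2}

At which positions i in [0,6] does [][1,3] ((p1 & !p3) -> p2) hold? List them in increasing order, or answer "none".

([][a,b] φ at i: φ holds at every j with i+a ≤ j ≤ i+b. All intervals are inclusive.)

2, 3, 4, 5, 6

Evaluate at each i in [0,6]:
  i=0: ✗ (fails at j=2)
  i=1: ✗ (fails at j=2)
  i=2: ✓ (all of [3,5])
  i=3: ✓ (all of [4,6])
  i=4: ✓ (all of [5,7])
  i=5: ✓ (all of [6,8])
  i=6: ✓ (all of [7,9])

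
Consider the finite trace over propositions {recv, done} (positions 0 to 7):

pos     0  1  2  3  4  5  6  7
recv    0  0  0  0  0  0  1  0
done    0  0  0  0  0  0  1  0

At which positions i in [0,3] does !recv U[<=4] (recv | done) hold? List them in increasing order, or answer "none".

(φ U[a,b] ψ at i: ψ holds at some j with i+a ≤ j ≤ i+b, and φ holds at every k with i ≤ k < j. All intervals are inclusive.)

2, 3

Evaluate at each i in [0,3]:
  i=0: ✗ (no rhs in [0,4])
  i=1: ✗ (no rhs in [1,5])
  i=2: ✓ (rhs at j=6; lhs holds on [2,5])
  i=3: ✓ (rhs at j=6; lhs holds on [3,5])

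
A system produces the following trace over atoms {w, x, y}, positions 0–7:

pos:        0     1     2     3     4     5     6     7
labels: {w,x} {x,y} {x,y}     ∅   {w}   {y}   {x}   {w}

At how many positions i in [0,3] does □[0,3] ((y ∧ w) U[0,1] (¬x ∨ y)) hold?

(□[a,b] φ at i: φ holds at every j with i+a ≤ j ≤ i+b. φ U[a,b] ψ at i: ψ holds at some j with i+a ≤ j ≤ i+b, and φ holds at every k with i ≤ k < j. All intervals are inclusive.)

Evaluate at each i in [0,3]:
  i=0: ✗ (fails at j=0)
  i=1: ✓ (all of [1,4])
  i=2: ✓ (all of [2,5])
  i=3: ✗ (fails at j=6)
Positions where it holds: {1, 2} → 2.

2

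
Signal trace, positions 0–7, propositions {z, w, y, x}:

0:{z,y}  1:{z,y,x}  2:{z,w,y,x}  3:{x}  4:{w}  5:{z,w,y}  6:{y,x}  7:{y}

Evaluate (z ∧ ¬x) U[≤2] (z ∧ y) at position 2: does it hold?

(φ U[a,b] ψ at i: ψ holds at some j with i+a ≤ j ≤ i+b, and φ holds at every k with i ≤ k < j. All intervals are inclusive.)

Need some j in [2,4] with (z ∧ y), and (z ∧ ¬x) at every k in [2,j-1].
  j=2: (z ∧ y) holds; no prefix to check → satisfied.

Yes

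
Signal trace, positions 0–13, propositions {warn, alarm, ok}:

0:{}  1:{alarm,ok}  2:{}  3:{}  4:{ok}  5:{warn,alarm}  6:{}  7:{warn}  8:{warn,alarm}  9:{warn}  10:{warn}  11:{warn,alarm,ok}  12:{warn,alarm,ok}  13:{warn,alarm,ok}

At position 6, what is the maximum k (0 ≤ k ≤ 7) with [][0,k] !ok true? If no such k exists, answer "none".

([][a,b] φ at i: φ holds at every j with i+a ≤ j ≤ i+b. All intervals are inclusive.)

!ok must hold from j=6 onward; find where it first fails.
  j=6: holds
  j=7: holds
  j=8: holds
  j=9: holds
  j=10: holds
  j=11: fails
Holds on [6,10], so largest k = 4.

4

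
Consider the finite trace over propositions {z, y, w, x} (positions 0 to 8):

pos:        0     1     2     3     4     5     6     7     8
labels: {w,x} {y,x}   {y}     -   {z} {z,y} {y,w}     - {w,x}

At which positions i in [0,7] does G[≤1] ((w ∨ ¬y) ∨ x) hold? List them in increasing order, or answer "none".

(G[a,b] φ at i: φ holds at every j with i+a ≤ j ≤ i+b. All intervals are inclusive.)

Evaluate at each i in [0,7]:
  i=0: ✓ (all of [0,1])
  i=1: ✗ (fails at j=2)
  i=2: ✗ (fails at j=2)
  i=3: ✓ (all of [3,4])
  i=4: ✗ (fails at j=5)
  i=5: ✗ (fails at j=5)
  i=6: ✓ (all of [6,7])
  i=7: ✓ (all of [7,8])

0, 3, 6, 7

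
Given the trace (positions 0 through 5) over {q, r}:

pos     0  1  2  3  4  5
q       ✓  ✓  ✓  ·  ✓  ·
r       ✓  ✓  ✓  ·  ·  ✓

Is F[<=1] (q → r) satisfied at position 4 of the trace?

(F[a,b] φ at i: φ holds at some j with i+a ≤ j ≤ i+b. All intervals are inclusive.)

True

Check (q → r) at each j in [4,5]:
  j=4: false
  j=5: true
Found at j=5 → formula holds.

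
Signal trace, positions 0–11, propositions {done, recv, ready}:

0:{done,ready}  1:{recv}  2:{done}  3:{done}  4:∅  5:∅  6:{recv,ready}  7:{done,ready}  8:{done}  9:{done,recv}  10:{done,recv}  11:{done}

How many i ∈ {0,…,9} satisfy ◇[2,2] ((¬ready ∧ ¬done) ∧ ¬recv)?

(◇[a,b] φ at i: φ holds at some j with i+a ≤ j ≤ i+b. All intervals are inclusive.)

2

Evaluate at each i in [0,9]:
  i=0: ✗ (none in [2,2])
  i=1: ✗ (none in [3,3])
  i=2: ✓ (witness j=4)
  i=3: ✓ (witness j=5)
  i=4: ✗ (none in [6,6])
  i=5: ✗ (none in [7,7])
  i=6: ✗ (none in [8,8])
  i=7: ✗ (none in [9,9])
  i=8: ✗ (none in [10,10])
  i=9: ✗ (none in [11,11])
Positions where it holds: {2, 3} → 2.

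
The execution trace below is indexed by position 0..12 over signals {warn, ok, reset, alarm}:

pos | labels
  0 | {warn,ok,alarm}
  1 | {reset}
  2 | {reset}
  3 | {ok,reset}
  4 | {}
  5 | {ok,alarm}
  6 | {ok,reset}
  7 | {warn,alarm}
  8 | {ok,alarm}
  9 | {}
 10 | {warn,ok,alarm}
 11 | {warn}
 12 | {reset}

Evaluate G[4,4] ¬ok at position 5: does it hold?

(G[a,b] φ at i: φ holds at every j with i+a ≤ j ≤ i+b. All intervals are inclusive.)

Yes

Check ¬ok at every j in [9,9]:
  j=9: true
All positions satisfy it → formula holds.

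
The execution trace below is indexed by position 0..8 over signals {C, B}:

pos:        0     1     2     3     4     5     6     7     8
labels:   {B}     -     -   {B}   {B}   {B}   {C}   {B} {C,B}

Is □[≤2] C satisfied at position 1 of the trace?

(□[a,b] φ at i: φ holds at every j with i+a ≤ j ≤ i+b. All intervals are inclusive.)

False

Check C at every j in [1,3]:
  j=1: false
  j=2: false
  j=3: false
Fails at j=1 → formula fails.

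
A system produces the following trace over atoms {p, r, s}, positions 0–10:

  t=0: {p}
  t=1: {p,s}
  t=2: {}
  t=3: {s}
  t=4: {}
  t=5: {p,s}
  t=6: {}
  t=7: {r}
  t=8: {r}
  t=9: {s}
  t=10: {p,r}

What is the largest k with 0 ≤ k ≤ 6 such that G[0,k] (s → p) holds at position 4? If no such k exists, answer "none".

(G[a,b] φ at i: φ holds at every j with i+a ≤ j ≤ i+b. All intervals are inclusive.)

4

(s → p) must hold from j=4 onward; find where it first fails.
  j=4: holds
  j=5: holds
  j=6: holds
  j=7: holds
  j=8: holds
  j=9: fails
Holds on [4,8], so largest k = 4.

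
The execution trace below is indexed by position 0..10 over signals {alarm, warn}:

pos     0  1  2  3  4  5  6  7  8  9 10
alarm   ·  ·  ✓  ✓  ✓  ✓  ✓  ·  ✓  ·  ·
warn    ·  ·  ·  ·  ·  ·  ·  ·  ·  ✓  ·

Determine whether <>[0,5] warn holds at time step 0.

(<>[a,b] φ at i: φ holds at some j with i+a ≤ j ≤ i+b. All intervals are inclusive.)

No

Check warn at each j in [0,5]:
  j=0: false
  j=1: false
  j=2: false
  j=3: false
  j=4: false
  j=5: false
No position in the window satisfies it → formula fails.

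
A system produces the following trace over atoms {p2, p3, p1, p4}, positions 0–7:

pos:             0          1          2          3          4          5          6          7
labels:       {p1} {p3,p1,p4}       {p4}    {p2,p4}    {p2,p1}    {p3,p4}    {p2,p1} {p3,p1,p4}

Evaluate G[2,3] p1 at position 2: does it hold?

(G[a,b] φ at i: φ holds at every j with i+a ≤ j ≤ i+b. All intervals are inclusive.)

False

Check p1 at every j in [4,5]:
  j=4: true
  j=5: false
Fails at j=5 → formula fails.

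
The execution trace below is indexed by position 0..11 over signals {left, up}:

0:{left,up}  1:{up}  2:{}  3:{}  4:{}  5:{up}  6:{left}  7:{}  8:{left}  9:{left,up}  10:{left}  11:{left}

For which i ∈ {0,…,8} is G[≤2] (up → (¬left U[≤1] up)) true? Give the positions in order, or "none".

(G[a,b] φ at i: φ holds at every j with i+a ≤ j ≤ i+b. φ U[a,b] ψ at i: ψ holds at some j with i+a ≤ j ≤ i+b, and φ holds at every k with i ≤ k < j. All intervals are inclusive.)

Evaluate at each i in [0,8]:
  i=0: ✓ (all of [0,2])
  i=1: ✓ (all of [1,3])
  i=2: ✓ (all of [2,4])
  i=3: ✓ (all of [3,5])
  i=4: ✓ (all of [4,6])
  i=5: ✓ (all of [5,7])
  i=6: ✓ (all of [6,8])
  i=7: ✓ (all of [7,9])
  i=8: ✓ (all of [8,10])

0, 1, 2, 3, 4, 5, 6, 7, 8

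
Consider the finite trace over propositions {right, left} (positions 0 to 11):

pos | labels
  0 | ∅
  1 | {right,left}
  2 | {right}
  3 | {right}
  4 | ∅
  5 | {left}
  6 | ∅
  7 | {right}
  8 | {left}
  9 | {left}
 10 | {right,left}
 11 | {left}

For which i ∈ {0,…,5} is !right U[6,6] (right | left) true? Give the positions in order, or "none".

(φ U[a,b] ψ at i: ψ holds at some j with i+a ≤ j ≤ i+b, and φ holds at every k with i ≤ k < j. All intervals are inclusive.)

none

Evaluate at each i in [0,5]:
  i=0: ✗ (no rhs in [6,6])
  i=1: ✗ (lhs fails at k=1 before rhs at j=7)
  i=2: ✗ (lhs fails at k=2 before rhs at j=8)
  i=3: ✗ (lhs fails at k=3 before rhs at j=9)
  i=4: ✗ (lhs fails at k=7 before rhs at j=10)
  i=5: ✗ (lhs fails at k=7 before rhs at j=11)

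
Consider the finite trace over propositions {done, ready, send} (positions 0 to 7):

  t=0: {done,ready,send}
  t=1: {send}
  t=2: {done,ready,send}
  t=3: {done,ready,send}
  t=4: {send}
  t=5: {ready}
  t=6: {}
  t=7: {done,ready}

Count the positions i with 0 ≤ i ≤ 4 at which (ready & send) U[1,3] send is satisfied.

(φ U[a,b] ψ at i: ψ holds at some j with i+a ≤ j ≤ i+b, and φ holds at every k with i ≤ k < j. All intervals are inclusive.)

3

Evaluate at each i in [0,4]:
  i=0: ✓ (rhs at j=1; lhs holds on [0,0])
  i=1: ✗ (lhs fails at k=1 before rhs at j=2)
  i=2: ✓ (rhs at j=3; lhs holds on [2,2])
  i=3: ✓ (rhs at j=4; lhs holds on [3,3])
  i=4: ✗ (no rhs in [5,7])
Positions where it holds: {0, 2, 3} → 3.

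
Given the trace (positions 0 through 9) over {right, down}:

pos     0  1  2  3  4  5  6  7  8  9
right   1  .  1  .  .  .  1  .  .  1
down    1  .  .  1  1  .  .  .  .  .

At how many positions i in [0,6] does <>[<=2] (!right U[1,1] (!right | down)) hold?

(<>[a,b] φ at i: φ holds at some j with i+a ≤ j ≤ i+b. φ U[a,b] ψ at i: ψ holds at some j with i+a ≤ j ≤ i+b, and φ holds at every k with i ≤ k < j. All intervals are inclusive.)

6

Evaluate at each i in [0,6]:
  i=0: ✗ (none in [0,2])
  i=1: ✓ (witness j=3)
  i=2: ✓ (witness j=3)
  i=3: ✓ (witness j=3)
  i=4: ✓ (witness j=4)
  i=5: ✓ (witness j=7)
  i=6: ✓ (witness j=7)
Positions where it holds: {1, 2, 3, 4, 5, 6} → 6.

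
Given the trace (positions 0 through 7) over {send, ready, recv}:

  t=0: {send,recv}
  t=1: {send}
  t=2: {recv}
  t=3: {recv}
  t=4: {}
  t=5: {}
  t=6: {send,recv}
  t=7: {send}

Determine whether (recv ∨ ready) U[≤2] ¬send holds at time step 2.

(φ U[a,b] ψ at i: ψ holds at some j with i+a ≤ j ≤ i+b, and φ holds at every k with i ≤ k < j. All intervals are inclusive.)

Need some j in [2,4] with ¬send, and (recv ∨ ready) at every k in [2,j-1].
  j=2: ¬send holds; no prefix to check → satisfied.

Holds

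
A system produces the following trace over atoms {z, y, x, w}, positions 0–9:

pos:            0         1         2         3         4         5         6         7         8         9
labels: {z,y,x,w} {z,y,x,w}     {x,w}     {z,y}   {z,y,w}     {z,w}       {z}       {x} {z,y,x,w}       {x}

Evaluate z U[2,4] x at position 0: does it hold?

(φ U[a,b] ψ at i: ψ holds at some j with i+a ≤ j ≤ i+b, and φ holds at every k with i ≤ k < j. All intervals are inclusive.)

Need some j in [2,4] with x, and z at every k in [0,j-1].
  j=2: x holds; z holds at every k in [0,1] → satisfied.

Yes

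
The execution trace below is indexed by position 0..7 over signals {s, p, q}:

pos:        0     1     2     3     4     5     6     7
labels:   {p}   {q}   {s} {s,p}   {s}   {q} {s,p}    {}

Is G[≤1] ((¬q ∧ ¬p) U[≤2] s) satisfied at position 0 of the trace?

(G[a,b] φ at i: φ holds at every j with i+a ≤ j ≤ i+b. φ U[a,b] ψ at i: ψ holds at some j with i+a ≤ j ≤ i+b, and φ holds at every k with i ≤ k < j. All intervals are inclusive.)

Check ((¬q ∧ ¬p) U[≤2] s) at every j in [0,1]:
  j=0: fails
  j=1: fails
Fails at j=0 → formula fails.

Does not hold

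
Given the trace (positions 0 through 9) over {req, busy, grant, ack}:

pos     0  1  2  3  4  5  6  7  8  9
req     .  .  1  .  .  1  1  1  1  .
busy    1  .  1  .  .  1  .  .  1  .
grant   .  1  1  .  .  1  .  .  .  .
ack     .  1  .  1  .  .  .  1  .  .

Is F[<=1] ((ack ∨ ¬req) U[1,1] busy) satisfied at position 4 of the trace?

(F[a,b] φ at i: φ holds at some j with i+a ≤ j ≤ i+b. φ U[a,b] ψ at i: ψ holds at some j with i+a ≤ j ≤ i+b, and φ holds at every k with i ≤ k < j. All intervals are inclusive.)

Holds

Check ((ack ∨ ¬req) U[1,1] busy) at each j in [4,5]:
  j=4: holds
  j=5: fails
Found at j=4 → formula holds.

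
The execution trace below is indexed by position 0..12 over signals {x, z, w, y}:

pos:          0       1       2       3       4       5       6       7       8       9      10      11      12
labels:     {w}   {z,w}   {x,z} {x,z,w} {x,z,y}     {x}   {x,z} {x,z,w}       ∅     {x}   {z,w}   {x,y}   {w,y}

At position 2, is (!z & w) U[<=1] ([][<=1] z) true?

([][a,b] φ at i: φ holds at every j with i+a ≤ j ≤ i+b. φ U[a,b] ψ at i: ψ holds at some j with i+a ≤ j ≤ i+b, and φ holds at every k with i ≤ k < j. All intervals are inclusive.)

Need some j in [2,3] with [][<=1] z, and (!z & w) at every k in [2,j-1].
  j=2: [][<=1] z holds; no prefix to check → satisfied.

True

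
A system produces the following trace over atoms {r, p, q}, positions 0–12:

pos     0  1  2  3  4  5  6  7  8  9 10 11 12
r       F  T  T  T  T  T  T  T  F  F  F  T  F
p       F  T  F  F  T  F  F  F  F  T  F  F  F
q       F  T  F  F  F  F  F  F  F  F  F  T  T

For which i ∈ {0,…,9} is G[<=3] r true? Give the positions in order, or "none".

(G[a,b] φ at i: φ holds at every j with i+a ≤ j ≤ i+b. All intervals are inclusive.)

Evaluate at each i in [0,9]:
  i=0: ✗ (fails at j=0)
  i=1: ✓ (all of [1,4])
  i=2: ✓ (all of [2,5])
  i=3: ✓ (all of [3,6])
  i=4: ✓ (all of [4,7])
  i=5: ✗ (fails at j=8)
  i=6: ✗ (fails at j=8)
  i=7: ✗ (fails at j=8)
  i=8: ✗ (fails at j=8)
  i=9: ✗ (fails at j=9)

1, 2, 3, 4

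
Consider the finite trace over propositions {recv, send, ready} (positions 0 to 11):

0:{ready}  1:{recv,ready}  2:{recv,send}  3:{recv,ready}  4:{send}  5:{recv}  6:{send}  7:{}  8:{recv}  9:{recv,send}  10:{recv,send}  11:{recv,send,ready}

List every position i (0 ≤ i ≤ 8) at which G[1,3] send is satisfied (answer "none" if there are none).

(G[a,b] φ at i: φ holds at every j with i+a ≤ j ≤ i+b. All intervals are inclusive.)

Evaluate at each i in [0,8]:
  i=0: ✗ (fails at j=1)
  i=1: ✗ (fails at j=3)
  i=2: ✗ (fails at j=3)
  i=3: ✗ (fails at j=5)
  i=4: ✗ (fails at j=5)
  i=5: ✗ (fails at j=7)
  i=6: ✗ (fails at j=7)
  i=7: ✗ (fails at j=8)
  i=8: ✓ (all of [9,11])

8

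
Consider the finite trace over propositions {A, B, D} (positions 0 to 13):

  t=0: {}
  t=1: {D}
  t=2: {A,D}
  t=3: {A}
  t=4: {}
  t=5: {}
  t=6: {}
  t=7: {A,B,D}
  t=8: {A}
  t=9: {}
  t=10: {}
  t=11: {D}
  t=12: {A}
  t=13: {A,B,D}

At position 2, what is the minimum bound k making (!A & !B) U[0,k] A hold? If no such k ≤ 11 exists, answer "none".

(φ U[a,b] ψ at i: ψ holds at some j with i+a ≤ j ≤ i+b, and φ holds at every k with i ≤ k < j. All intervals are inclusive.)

0

Need earliest j ≥ 2 with A, and (!A & !B) at every k in [2,j-1].
  j=2: rhs holds (empty prefix). k = 0.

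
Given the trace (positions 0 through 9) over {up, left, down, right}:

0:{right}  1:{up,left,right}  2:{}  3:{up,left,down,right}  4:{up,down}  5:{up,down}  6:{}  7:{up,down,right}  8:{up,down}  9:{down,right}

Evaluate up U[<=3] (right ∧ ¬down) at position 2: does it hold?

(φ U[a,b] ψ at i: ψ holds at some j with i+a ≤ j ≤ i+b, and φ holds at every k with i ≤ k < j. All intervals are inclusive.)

Need some j in [2,5] with (right ∧ ¬down), and up at every k in [2,j-1].
  j=2: (right ∧ ¬down) false.
  j=3: (right ∧ ¬down) false.
  j=4: (right ∧ ¬down) false.
  j=5: (right ∧ ¬down) false.
No j in the window works → until fails.

No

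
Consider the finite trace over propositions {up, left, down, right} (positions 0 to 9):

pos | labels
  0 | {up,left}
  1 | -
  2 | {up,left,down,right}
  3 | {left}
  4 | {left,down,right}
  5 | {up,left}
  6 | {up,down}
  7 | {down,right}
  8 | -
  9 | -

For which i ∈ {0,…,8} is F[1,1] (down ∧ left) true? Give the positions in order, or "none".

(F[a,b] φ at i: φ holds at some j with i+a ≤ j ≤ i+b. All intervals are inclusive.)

1, 3

Evaluate at each i in [0,8]:
  i=0: ✗ (none in [1,1])
  i=1: ✓ (witness j=2)
  i=2: ✗ (none in [3,3])
  i=3: ✓ (witness j=4)
  i=4: ✗ (none in [5,5])
  i=5: ✗ (none in [6,6])
  i=6: ✗ (none in [7,7])
  i=7: ✗ (none in [8,8])
  i=8: ✗ (none in [9,9])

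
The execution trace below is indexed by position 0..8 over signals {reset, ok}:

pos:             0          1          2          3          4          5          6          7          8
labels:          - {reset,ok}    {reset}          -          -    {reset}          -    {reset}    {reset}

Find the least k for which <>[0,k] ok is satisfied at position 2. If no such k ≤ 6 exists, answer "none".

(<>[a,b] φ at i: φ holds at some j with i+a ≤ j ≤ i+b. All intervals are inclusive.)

none

Scan j = 2,3,… for ok:
  j=2: fails
  j=3: fails
  j=4: fails
  j=5: fails
  j=6: fails
  j=7: fails
  j=8: fails
No j in [2,8] satisfies it → none.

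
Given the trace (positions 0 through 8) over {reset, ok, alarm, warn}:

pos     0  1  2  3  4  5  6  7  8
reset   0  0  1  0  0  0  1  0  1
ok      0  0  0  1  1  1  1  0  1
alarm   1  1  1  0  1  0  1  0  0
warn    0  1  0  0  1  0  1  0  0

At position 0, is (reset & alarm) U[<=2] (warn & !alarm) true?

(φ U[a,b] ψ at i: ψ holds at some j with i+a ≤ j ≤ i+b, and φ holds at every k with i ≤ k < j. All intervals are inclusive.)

Need some j in [0,2] with (warn & !alarm), and (reset & alarm) at every k in [0,j-1].
  j=0: (warn & !alarm) false.
  j=1: (warn & !alarm) false.
  j=2: (warn & !alarm) false.
No j in the window works → until fails.

False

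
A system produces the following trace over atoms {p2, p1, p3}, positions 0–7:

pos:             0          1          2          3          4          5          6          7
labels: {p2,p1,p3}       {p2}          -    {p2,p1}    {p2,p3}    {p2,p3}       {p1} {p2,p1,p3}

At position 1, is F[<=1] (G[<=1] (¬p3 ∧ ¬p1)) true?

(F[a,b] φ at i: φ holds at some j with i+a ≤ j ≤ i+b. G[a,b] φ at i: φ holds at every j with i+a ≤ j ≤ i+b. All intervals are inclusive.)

Yes

Check G[<=1] (¬p3 ∧ ¬p1) at each j in [1,2]:
  j=1: holds on [1,2]
  j=2: fails at 3
Found at j=1 → formula holds.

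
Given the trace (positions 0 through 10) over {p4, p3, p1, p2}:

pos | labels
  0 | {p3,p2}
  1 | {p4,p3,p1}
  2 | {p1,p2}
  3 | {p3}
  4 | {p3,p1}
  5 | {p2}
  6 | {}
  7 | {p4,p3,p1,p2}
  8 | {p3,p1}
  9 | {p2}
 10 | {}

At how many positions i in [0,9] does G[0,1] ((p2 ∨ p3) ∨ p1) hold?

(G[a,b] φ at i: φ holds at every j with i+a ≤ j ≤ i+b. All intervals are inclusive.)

7

Evaluate at each i in [0,9]:
  i=0: ✓ (all of [0,1])
  i=1: ✓ (all of [1,2])
  i=2: ✓ (all of [2,3])
  i=3: ✓ (all of [3,4])
  i=4: ✓ (all of [4,5])
  i=5: ✗ (fails at j=6)
  i=6: ✗ (fails at j=6)
  i=7: ✓ (all of [7,8])
  i=8: ✓ (all of [8,9])
  i=9: ✗ (fails at j=10)
Positions where it holds: {0, 1, 2, 3, 4, 7, 8} → 7.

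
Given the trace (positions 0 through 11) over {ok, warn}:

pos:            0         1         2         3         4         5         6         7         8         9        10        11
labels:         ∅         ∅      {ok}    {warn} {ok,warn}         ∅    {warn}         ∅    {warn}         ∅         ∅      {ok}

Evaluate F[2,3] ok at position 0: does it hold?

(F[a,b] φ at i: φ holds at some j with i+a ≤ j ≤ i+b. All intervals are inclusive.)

Check ok at each j in [2,3]:
  j=2: true
  j=3: false
Found at j=2 → formula holds.

True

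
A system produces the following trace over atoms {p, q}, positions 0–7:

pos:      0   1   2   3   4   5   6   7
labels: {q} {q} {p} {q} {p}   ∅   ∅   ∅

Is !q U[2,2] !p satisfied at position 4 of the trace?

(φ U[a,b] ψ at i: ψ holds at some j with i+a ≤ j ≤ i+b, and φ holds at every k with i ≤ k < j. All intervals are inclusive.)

Holds

Need some j in [6,6] with !p, and !q at every k in [4,j-1].
  j=6: !p holds; !q holds at every k in [4,5] → satisfied.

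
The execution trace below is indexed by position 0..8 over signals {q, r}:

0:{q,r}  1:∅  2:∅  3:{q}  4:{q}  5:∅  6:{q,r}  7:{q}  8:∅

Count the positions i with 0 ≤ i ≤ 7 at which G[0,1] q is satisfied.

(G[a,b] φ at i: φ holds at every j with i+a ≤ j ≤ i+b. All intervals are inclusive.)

2

Evaluate at each i in [0,7]:
  i=0: ✗ (fails at j=1)
  i=1: ✗ (fails at j=1)
  i=2: ✗ (fails at j=2)
  i=3: ✓ (all of [3,4])
  i=4: ✗ (fails at j=5)
  i=5: ✗ (fails at j=5)
  i=6: ✓ (all of [6,7])
  i=7: ✗ (fails at j=8)
Positions where it holds: {3, 6} → 2.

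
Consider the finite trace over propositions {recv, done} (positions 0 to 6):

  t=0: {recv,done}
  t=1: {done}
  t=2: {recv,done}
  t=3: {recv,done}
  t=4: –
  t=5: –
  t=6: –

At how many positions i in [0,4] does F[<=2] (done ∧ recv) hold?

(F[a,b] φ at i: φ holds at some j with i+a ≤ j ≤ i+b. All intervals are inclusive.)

4

Evaluate at each i in [0,4]:
  i=0: ✓ (witness j=0)
  i=1: ✓ (witness j=2)
  i=2: ✓ (witness j=2)
  i=3: ✓ (witness j=3)
  i=4: ✗ (none in [4,6])
Positions where it holds: {0, 1, 2, 3} → 4.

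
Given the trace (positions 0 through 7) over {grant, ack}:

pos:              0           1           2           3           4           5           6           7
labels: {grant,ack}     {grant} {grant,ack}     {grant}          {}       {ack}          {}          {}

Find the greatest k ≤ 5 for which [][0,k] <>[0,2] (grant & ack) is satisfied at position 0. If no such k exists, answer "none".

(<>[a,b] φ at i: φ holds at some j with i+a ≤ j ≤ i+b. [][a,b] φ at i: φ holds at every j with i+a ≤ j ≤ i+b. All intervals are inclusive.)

<>[0,2] (grant & ack) must hold from j=0 onward; find where it first fails.
  j=0: holds
  j=1: holds
  j=2: holds
  j=3: fails
Holds on [0,2], so largest k = 2.

2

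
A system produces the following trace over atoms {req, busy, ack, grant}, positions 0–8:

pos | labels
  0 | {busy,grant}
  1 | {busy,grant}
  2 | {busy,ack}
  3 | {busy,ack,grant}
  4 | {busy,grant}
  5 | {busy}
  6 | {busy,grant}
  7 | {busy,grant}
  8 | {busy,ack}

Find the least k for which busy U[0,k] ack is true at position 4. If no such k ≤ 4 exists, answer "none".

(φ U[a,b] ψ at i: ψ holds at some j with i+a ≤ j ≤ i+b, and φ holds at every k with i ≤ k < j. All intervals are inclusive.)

4

Need earliest j ≥ 4 with ack, and busy at every k in [4,j-1].
  j=4: rhs fails.
  j=5: rhs fails.
  j=6: rhs fails.
  j=7: rhs fails.
  j=8: rhs holds; lhs holds on [4,7]. k = 4.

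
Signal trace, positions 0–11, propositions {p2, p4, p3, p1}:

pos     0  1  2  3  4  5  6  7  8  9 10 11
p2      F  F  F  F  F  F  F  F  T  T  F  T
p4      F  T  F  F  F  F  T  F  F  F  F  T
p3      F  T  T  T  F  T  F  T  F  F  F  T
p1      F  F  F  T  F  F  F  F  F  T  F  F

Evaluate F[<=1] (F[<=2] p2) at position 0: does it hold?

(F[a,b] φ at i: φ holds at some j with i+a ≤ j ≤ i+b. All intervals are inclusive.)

Does not hold

Check F[<=2] p2 at each j in [0,1]:
  j=0: fails (none in [0,2])
  j=1: fails (none in [1,3])
No position in the window satisfies it → formula fails.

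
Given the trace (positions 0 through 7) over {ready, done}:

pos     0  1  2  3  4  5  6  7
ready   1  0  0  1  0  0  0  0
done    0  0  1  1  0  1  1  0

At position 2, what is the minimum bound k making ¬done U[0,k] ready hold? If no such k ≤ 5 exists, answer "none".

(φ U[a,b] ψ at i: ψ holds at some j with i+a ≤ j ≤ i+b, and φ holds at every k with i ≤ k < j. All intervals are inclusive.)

Need earliest j ≥ 2 with ready, and ¬done at every k in [2,j-1].
  j=2: rhs fails.
  j=3: rhs holds but lhs fails at k=2.
  j=4: rhs fails.
  j=5: rhs fails.
  j=6: rhs fails.
  j=7: rhs fails.
No witness within the range → none.

none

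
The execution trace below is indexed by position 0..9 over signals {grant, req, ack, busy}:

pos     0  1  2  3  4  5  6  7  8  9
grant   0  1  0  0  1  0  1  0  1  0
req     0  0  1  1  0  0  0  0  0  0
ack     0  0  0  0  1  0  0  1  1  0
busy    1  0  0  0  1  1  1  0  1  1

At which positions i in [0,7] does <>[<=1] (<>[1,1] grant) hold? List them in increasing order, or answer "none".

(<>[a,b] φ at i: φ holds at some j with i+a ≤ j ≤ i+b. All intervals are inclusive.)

0, 2, 3, 4, 5, 6, 7

Evaluate at each i in [0,7]:
  i=0: ✓ (witness j=0)
  i=1: ✗ (none in [1,2])
  i=2: ✓ (witness j=3)
  i=3: ✓ (witness j=3)
  i=4: ✓ (witness j=5)
  i=5: ✓ (witness j=5)
  i=6: ✓ (witness j=7)
  i=7: ✓ (witness j=7)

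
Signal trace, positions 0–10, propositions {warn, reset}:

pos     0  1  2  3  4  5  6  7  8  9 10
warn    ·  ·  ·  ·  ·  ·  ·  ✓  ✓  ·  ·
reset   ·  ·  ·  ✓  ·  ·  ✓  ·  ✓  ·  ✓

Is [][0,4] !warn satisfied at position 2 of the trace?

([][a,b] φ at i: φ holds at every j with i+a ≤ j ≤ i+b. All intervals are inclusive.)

Check !warn at every j in [2,6]:
  j=2: true
  j=3: true
  j=4: true
  j=5: true
  j=6: true
All positions satisfy it → formula holds.

True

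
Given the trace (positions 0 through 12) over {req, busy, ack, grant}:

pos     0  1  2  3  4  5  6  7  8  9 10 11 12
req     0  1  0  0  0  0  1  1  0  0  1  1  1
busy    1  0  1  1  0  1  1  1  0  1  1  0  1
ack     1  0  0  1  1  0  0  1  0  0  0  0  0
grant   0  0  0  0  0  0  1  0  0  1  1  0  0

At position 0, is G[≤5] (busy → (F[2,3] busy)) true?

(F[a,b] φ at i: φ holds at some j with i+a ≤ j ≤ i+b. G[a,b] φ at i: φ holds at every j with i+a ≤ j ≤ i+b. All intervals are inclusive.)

Check (busy → (F[2,3] busy)) at every j in [0,5]:
  j=0: antecedent true; consequent holds (witness at 2) → ✓
  j=1: antecedent false → ✓
  j=2: antecedent true; consequent holds (witness at 5) → ✓
  j=3: antecedent true; consequent holds (witness at 5) → ✓
  j=4: antecedent false → ✓
  j=5: antecedent true; consequent holds (witness at 7) → ✓
All positions satisfy it → formula holds.

Holds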